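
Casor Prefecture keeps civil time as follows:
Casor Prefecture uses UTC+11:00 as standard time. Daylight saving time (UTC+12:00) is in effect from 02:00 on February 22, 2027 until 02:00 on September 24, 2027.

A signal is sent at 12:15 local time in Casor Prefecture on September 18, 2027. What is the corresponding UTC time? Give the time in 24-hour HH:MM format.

September 18, 2027 falls between 22 February and 24 September, so daylight saving is in effect and Casor Prefecture is at UTC+12:00.
12:15 local − 12h = 00:15 UTC.

00:15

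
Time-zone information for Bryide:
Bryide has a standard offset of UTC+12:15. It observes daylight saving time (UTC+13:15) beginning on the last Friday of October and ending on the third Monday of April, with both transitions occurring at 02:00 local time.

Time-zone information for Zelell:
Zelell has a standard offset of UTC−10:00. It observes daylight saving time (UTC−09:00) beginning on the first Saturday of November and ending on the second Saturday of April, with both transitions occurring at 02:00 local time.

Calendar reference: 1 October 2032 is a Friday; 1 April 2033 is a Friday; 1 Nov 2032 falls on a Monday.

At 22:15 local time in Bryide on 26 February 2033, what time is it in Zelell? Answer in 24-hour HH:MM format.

00:00

1 October 2032 is a Friday, so Fridays fall on 1, 8, 15, 22, 29; the last is October 29.
1 April 2033 is a Friday, so the first Monday is April 4 and the third is April 18.
26 February 2033 lies within the daylight-saving period (29 October 2032 – 18 April 2033), so Bryide is on daylight time, UTC+13:15.
22:15 Bryide − 13h15m = 09:00 UTC.
1 November 2032 is a Monday, so the first Saturday is November 6.
1 April 2033 is a Friday, so the first Saturday is April 2 and the second is April 9.
At the standard offset (UTC−10:00), 09:00 UTC − 10h = 23:00 Zelell standard time (rolling into the previous day, 25 February 2033).
The standard-time date in Zelell, 25 February 2033, lies within the daylight-saving period (6 November 2032 – 9 April 2033), so Zelell is on daylight time, UTC−09:00.
09:00 UTC − 9h = 00:00 Zelell.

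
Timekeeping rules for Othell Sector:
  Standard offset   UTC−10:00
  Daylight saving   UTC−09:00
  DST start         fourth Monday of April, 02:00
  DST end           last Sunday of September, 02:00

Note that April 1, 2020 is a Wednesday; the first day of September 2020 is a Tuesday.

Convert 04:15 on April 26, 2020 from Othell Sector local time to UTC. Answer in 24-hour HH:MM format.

14:15

1 April 2020 is a Wednesday, so the first Monday is April 6 and the fourth is April 27.
1 September 2020 is a Tuesday, so Sundays fall on 6, 13, 20, 27; the last is September 27.
Daylight saving runs 27 April – 27 September; April 26, 2020 is outside that window, so Othell Sector is on standard time at UTC−10:00.
04:15 local + 10h = 14:15 UTC.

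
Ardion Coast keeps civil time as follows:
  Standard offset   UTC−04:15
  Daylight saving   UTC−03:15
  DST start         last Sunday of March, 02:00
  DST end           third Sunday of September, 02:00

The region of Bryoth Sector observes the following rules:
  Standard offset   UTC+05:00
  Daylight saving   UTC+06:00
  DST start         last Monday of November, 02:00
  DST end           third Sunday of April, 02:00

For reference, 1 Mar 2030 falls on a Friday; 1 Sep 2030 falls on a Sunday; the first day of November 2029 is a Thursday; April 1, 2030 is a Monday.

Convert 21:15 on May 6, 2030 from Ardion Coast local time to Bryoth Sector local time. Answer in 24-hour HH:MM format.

05:30

1 March 2030 is a Friday, so Sundays fall on 3, 10, 17, 24, 31; the last is March 31.
1 September 2030 is a Sunday, so the first Sunday is September 1 and the third is September 15.
May 6, 2030 falls between 31 March and 15 September, so daylight saving is in effect and Ardion Coast is at UTC−03:15.
21:15 Ardion Coast + 3h15m = 00:30 UTC (rolling into the next day, 7 May 2030).
1 November 2029 is a Thursday, so Mondays fall on 5, 12, 19, 26; the last is November 26.
1 April 2030 is a Monday, so the first Sunday is April 7 and the third is April 21.
At the standard offset (UTC+05:00), 00:30 UTC + 5h = 05:30 Bryoth Sector standard time.
The standard-time date in Bryoth Sector, May 7, 2030, does not fall between 26 November 2029 and 21 April 2030, so daylight saving is not in effect and Bryoth Sector is at UTC+05:00.
00:30 UTC + 5h = 05:30 Bryoth Sector.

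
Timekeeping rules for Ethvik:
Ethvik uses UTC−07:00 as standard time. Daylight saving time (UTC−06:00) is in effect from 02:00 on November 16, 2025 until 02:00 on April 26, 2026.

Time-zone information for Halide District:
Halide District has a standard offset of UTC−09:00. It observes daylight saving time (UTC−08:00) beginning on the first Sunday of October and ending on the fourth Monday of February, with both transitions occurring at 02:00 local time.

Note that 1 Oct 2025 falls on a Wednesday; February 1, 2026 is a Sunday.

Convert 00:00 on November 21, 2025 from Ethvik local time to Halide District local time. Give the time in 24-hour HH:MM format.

22:00

November 21, 2025 falls between 16 November 2025 and 26 April 2026, so daylight saving is in effect and Ethvik is at UTC−06:00.
00:00 Ethvik + 6h = 06:00 UTC.
1 October 2025 is a Wednesday, so the first Sunday is October 5.
1 February 2026 is a Sunday, so the first Monday is February 2 and the fourth is February 23.
At the standard offset (UTC−09:00), 06:00 UTC − 9h = 21:00 Halide District standard time (rolling into the previous day, 20 November 2025).
The standard-time date in Halide District, November 20, 2025, lies within the daylight-saving period (5 October 2025 – 23 February 2026), so Halide District is on daylight time, UTC−08:00.
06:00 UTC − 8h = 22:00 Halide District (rolling into the previous day, 20 November 2025).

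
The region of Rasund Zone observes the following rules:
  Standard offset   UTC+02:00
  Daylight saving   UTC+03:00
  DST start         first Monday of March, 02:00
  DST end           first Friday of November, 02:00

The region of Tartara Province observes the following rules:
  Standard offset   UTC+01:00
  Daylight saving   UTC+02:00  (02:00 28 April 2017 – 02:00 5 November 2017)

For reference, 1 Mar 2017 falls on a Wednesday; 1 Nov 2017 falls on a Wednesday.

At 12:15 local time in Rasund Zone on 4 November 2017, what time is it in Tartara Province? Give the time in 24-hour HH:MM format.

12:15

1 March 2017 is a Wednesday, so the first Monday is March 6.
1 November 2017 is a Wednesday, so the first Friday is November 3.
Daylight saving runs 6 March – 3 November; 4 November 2017 is outside that window, so Rasund Zone is on standard time at UTC+02:00.
12:15 Rasund Zone − 2h = 10:15 UTC.
At the standard offset (UTC+01:00), 10:15 UTC + 1h = 11:15 Tartara Province standard time.
The standard-time date in Tartara Province, 4 November 2017, falls between 28 April and 5 November, so daylight saving is in effect and Tartara Province is at UTC+02:00.
10:15 UTC + 2h = 12:15 Tartara Province.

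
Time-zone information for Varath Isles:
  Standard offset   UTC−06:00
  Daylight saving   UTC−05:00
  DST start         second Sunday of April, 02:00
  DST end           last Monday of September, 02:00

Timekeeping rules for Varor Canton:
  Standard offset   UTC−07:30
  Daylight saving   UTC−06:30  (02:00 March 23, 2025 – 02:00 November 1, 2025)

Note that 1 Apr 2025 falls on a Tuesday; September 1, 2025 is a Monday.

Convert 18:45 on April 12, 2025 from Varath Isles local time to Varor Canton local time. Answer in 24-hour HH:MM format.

18:15

1 April 2025 is a Tuesday, so the first Sunday is April 6 and the second is April 13.
1 September 2025 is a Monday, so Mondays fall on 1, 8, 15, 22, 29; the last is September 29.
April 12, 2025 is outside the daylight-saving period (13 April – 29 September), so Varath Isles is on standard time, UTC−06:00.
18:45 Varath Isles + 6h = 00:45 UTC (rolling into the next day, 13 April 2025).
At the standard offset (UTC−07:30), 00:45 UTC − 7h30m = 17:15 Varor Canton standard time (rolling into the previous day, 12 April 2025).
Daylight saving runs 23 March – 1 November; the standard-time date in Varor Canton, April 12, 2025, is inside that window, so Varor Canton is at UTC−06:30.
00:45 UTC − 6h30m = 18:15 Varor Canton (rolling into the previous day, 12 April 2025).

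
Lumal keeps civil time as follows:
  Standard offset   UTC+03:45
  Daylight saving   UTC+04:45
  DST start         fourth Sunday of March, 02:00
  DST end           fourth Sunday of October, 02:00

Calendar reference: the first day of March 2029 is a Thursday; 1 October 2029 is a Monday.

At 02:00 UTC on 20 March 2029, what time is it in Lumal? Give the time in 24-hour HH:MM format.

1 March 2029 is a Thursday, so the first Sunday is March 4 and the fourth is March 25.
1 October 2029 is a Monday, so the first Sunday is October 7 and the fourth is October 28.
At the standard offset (UTC+03:45), 02:00 UTC + 3h45m = 05:45 Lumal standard time.
The standard-time date in Lumal, 20 March 2029, is outside the daylight-saving period (25 March – 28 October), so Lumal is on standard time, UTC+03:45.
02:00 UTC + 3h45m = 05:45 local.

05:45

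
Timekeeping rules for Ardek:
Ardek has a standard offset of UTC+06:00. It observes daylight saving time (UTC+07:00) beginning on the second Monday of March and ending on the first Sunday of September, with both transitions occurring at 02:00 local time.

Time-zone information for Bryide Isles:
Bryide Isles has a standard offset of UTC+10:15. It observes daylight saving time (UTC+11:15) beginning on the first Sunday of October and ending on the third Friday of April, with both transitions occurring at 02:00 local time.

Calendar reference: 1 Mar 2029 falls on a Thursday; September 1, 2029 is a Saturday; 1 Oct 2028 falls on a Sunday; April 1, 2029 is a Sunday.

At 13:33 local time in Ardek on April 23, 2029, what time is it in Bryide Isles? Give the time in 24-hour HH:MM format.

16:48

1 March 2029 is a Thursday, so the first Monday is March 5 and the second is March 12.
1 September 2029 is a Saturday, so the first Sunday is September 2.
April 23, 2029 falls between 12 March and 2 September, so daylight saving is in effect and Ardek is at UTC+07:00.
13:33 Ardek − 7h = 06:33 UTC.
1 October 2028 is a Sunday, so the first Sunday is October 1.
1 April 2029 is a Sunday, so the first Friday is April 6 and the third is April 20.
At the standard offset (UTC+10:15), 06:33 UTC + 10h15m = 16:48 Bryide Isles standard time.
The standard-time date in Bryide Isles, April 23, 2029, is outside the daylight-saving period (1 October 2028 – 20 April 2029), so Bryide Isles is on standard time, UTC+10:15.
06:33 UTC + 10h15m = 16:48 Bryide Isles.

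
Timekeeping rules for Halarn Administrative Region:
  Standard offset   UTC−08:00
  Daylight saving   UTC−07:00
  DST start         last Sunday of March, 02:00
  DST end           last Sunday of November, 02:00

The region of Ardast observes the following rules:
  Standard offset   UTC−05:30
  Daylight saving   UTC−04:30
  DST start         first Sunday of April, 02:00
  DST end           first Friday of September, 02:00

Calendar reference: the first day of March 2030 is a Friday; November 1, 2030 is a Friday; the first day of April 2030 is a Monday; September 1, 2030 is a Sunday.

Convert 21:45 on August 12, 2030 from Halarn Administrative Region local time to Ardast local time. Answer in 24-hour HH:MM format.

1 March 2030 is a Friday, so Sundays fall on 3, 10, 17, 24, 31; the last is March 31.
1 November 2030 is a Friday, so Sundays fall on 3, 10, 17, 24; the last is November 24.
August 12, 2030 falls between 31 March and 24 November, so daylight saving is in effect and Halarn Administrative Region is at UTC−07:00.
21:45 Halarn Administrative Region + 7h = 04:45 UTC (rolling into the next day, 13 August 2030).
1 April 2030 is a Monday, so the first Sunday is April 7.
1 September 2030 is a Sunday, so the first Friday is September 6.
At the standard offset (UTC−05:30), 04:45 UTC − 5h30m = 23:15 Ardast standard time (rolling into the previous day, 12 August 2030).
The standard-time date in Ardast, August 12, 2030, falls between 7 April and 6 September, so daylight saving is in effect and Ardast is at UTC−04:30.
04:45 UTC − 4h30m = 00:15 Ardast.

00:15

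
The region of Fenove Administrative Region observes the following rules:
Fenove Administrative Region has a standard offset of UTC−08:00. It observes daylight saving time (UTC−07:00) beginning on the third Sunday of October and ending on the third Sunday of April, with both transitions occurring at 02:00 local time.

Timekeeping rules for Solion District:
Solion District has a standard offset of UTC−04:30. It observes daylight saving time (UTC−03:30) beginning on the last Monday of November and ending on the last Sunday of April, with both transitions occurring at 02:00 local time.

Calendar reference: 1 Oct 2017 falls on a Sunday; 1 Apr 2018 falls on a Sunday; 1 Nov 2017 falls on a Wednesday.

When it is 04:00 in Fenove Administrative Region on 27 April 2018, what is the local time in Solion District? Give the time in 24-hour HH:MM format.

08:30

1 October 2017 is a Sunday, so the first Sunday is October 1 and the third is October 15.
1 April 2018 is a Sunday, so the first Sunday is April 1 and the third is April 15.
Daylight saving runs 15 October 2017 – 15 April 2018; 27 April 2018 is outside that window, so Fenove Administrative Region is on standard time at UTC−08:00.
04:00 Fenove Administrative Region + 8h = 12:00 UTC.
1 November 2017 is a Wednesday, so Mondays fall on 6, 13, 20, 27; the last is November 27.
1 April 2018 is a Sunday, so Sundays fall on 1, 8, 15, 22, 29; the last is April 29.
At the standard offset (UTC−04:30), 12:00 UTC − 4h30m = 07:30 Solion District standard time.
Daylight saving runs 27 November 2017 – 29 April 2018; the standard-time date in Solion District, 27 April 2018, is inside that window, so Solion District is at UTC−03:30.
12:00 UTC − 3h30m = 08:30 Solion District.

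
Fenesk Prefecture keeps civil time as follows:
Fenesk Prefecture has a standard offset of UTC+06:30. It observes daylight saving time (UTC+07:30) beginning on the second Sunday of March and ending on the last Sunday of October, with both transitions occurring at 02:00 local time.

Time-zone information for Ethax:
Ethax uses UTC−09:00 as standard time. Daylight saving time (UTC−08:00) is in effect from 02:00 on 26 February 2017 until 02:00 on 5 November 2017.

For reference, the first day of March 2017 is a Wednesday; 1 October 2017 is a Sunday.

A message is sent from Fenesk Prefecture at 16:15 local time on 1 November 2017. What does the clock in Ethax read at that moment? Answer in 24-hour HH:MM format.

01:45

1 March 2017 is a Wednesday, so the first Sunday is March 5 and the second is March 12.
1 October 2017 is a Sunday, so Sundays fall on 1, 8, 15, 22, 29; the last is October 29.
Daylight saving runs 12 March – 29 October; 1 November 2017 is outside that window, so Fenesk Prefecture is on standard time at UTC+06:30.
16:15 Fenesk Prefecture − 6h30m = 09:45 UTC.
At the standard offset (UTC−09:00), 09:45 UTC − 9h = 00:45 Ethax standard time.
The standard-time date in Ethax, 1 November 2017, falls between 26 February and 5 November, so daylight saving is in effect and Ethax is at UTC−08:00.
09:45 UTC − 8h = 01:45 Ethax.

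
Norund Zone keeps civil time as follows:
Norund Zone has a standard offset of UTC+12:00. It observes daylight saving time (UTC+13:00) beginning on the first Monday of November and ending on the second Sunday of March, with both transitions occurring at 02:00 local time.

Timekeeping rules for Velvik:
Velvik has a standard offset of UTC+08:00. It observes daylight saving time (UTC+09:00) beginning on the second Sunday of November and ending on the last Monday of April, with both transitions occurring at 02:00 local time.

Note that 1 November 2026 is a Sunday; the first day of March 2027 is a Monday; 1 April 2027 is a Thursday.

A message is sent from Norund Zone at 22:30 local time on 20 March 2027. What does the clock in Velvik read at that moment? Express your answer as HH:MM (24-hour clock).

1 November 2026 is a Sunday, so the first Monday is November 2.
1 March 2027 is a Monday, so the first Sunday is March 7 and the second is March 14.
Daylight saving runs 2 November 2026 – 14 March 2027; 20 March 2027 is outside that window, so Norund Zone is on standard time at UTC+12:00.
22:30 Norund Zone − 12h = 10:30 UTC.
1 November 2026 is a Sunday, so the first Sunday is November 1 and the second is November 8.
1 April 2027 is a Thursday, so Mondays fall on 5, 12, 19, 26; the last is April 26.
At the standard offset (UTC+08:00), 10:30 UTC + 8h = 18:30 Velvik standard time.
Daylight saving runs 8 November 2026 – 26 April 2027; the standard-time date in Velvik, 20 March 2027, is inside that window, so Velvik is at UTC+09:00.
10:30 UTC + 9h = 19:30 Velvik.

19:30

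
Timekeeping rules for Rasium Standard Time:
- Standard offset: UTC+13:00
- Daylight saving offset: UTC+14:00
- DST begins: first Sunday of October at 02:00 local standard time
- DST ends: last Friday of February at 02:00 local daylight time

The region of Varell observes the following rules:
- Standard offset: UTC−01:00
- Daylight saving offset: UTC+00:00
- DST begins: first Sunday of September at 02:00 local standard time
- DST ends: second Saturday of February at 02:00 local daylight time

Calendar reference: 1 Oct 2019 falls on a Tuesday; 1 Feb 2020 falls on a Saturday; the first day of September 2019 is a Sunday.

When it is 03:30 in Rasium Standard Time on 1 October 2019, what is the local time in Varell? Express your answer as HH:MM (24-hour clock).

1 October 2019 is a Tuesday, so the first Sunday is October 6.
1 February 2020 is a Saturday, so Fridays fall on 7, 14, 21, 28; the last is February 28.
1 October 2019 does not fall between 6 October 2019 and 28 February 2020, so daylight saving is not in effect and Rasium Standard Time is at UTC+13:00.
03:30 Rasium Standard Time − 13h = 14:30 UTC (rolling into the previous day, 30 September 2019).
1 September 2019 is a Sunday, so the first Sunday is September 1.
1 February 2020 is a Saturday, so the first Saturday is February 1 and the second is February 8.
At the standard offset (UTC−01:00), 14:30 UTC − 1h = 13:30 Varell standard time.
The standard-time date in Varell, 30 September 2019, lies within the daylight-saving period (1 September 2019 – 8 February 2020), so Varell is on daylight time, UTC+00:00.
14:30 UTC + 0h = 14:30 Varell.

14:30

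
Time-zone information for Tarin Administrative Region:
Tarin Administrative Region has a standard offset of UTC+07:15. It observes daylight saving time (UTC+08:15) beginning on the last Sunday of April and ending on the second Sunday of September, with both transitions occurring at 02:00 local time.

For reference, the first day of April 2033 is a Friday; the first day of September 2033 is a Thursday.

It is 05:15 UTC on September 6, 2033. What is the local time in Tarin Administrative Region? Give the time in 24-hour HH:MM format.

1 April 2033 is a Friday, so Sundays fall on 3, 10, 17, 24; the last is April 24.
1 September 2033 is a Thursday, so the first Sunday is September 4 and the second is September 11.
At the standard offset (UTC+07:15), 05:15 UTC + 7h15m = 12:30 Tarin Administrative Region standard time.
The standard-time date in Tarin Administrative Region, September 6, 2033, falls between 24 April and 11 September, so daylight saving is in effect and Tarin Administrative Region is at UTC+08:15.
05:15 UTC + 8h15m = 13:30 local.

13:30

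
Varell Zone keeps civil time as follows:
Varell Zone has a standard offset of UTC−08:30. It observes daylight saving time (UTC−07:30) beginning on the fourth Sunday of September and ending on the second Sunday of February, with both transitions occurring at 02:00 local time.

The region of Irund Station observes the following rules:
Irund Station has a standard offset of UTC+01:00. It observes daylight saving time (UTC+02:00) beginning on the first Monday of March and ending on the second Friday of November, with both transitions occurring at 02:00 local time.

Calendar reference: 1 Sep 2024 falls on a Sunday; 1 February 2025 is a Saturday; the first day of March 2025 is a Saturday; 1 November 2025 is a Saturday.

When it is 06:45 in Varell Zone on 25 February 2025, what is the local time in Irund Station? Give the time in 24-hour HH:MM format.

16:15

1 September 2024 is a Sunday, so the first Sunday is September 1 and the fourth is September 22.
1 February 2025 is a Saturday, so the first Sunday is February 2 and the second is February 9.
Daylight saving runs 22 September 2024 – 9 February 2025; 25 February 2025 is outside that window, so Varell Zone is on standard time at UTC−08:30.
06:45 Varell Zone + 8h30m = 15:15 UTC.
1 March 2025 is a Saturday, so the first Monday is March 3.
1 November 2025 is a Saturday, so the first Friday is November 7 and the second is November 14.
At the standard offset (UTC+01:00), 15:15 UTC + 1h = 16:15 Irund Station standard time.
Daylight saving runs 3 March – 14 November; the standard-time date in Irund Station, 25 February 2025, is outside that window, so Irund Station is on standard time at UTC+01:00.
15:15 UTC + 1h = 16:15 Irund Station.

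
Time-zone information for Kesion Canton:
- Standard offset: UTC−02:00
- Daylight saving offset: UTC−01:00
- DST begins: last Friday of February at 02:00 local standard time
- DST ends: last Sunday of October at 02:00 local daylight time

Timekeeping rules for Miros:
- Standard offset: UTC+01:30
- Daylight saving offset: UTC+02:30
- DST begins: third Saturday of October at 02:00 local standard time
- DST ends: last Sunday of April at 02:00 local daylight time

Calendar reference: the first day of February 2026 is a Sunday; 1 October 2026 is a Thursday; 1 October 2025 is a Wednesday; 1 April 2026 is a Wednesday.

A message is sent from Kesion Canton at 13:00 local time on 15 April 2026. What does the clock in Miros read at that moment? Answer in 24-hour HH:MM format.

1 February 2026 is a Sunday, so Fridays fall on 6, 13, 20, 27; the last is February 27.
1 October 2026 is a Thursday, so Sundays fall on 4, 11, 18, 25; the last is October 25.
Daylight saving runs 27 February – 25 October; 15 April 2026 is inside that window, so Kesion Canton is at UTC−01:00.
13:00 Kesion Canton + 1h = 14:00 UTC.
1 October 2025 is a Wednesday, so the first Saturday is October 4 and the third is October 18.
1 April 2026 is a Wednesday, so Sundays fall on 5, 12, 19, 26; the last is April 26.
At the standard offset (UTC+01:30), 14:00 UTC + 1h30m = 15:30 Miros standard time.
Daylight saving runs 18 October 2025 – 26 April 2026; the standard-time date in Miros, 15 April 2026, is inside that window, so Miros is at UTC+02:30.
14:00 UTC + 2h30m = 16:30 Miros.

16:30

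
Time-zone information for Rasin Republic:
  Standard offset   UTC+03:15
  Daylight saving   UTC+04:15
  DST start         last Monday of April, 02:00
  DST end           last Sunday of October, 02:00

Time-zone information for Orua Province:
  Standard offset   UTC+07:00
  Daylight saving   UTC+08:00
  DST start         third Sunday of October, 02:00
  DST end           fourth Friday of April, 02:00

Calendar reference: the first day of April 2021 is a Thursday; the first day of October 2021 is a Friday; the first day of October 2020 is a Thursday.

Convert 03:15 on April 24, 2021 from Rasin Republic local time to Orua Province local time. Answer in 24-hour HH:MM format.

07:00

1 April 2021 is a Thursday, so Mondays fall on 5, 12, 19, 26; the last is April 26.
1 October 2021 is a Friday, so Sundays fall on 3, 10, 17, 24, 31; the last is October 31.
April 24, 2021 does not fall between 26 April and 31 October, so daylight saving is not in effect and Rasin Republic is at UTC+03:15.
03:15 Rasin Republic − 3h15m = 00:00 UTC.
1 October 2020 is a Thursday, so the first Sunday is October 4 and the third is October 18.
1 April 2021 is a Thursday, so the first Friday is April 2 and the fourth is April 23.
At the standard offset (UTC+07:00), 00:00 UTC + 7h = 07:00 Orua Province standard time.
The standard-time date in Orua Province, April 24, 2021, does not fall between 18 October 2020 and 23 April 2021, so daylight saving is not in effect and Orua Province is at UTC+07:00.
00:00 UTC + 7h = 07:00 Orua Province.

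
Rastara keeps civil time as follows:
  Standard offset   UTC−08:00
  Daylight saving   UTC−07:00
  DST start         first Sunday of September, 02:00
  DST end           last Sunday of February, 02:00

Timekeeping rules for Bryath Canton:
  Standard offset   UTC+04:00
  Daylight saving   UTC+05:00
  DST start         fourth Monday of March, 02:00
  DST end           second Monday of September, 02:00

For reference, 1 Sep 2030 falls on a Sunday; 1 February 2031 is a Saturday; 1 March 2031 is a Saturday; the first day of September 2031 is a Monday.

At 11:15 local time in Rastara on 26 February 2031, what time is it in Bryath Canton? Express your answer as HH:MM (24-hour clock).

23:15

1 September 2030 is a Sunday, so the first Sunday is September 1.
1 February 2031 is a Saturday, so Sundays fall on 2, 9, 16, 23; the last is February 23.
26 February 2031 is outside the daylight-saving period (1 September 2030 – 23 February 2031), so Rastara is on standard time, UTC−08:00.
11:15 Rastara + 8h = 19:15 UTC.
1 March 2031 is a Saturday, so the first Monday is March 3 and the fourth is March 24.
1 September 2031 is a Monday, so the first Monday is September 1 and the second is September 8.
At the standard offset (UTC+04:00), 19:15 UTC + 4h = 23:15 Bryath Canton standard time.
Daylight saving runs 24 March – 8 September; the standard-time date in Bryath Canton, 26 February 2031, is outside that window, so Bryath Canton is on standard time at UTC+04:00.
19:15 UTC + 4h = 23:15 Bryath Canton.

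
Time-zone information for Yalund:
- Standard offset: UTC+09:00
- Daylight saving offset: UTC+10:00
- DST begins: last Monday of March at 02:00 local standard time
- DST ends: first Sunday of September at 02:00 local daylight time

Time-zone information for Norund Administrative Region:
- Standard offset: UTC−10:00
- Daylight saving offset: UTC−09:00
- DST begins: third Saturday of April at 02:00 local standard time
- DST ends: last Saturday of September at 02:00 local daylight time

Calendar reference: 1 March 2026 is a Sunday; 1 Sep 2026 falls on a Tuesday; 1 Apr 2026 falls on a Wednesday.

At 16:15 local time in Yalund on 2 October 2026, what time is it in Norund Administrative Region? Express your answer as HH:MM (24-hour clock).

21:15

1 March 2026 is a Sunday, so Mondays fall on 2, 9, 16, 23, 30; the last is March 30.
1 September 2026 is a Tuesday, so the first Sunday is September 6.
2 October 2026 is outside the daylight-saving period (30 March – 6 September), so Yalund is on standard time, UTC+09:00.
16:15 Yalund − 9h = 07:15 UTC.
1 April 2026 is a Wednesday, so the first Saturday is April 4 and the third is April 18.
1 September 2026 is a Tuesday, so Saturdays fall on 5, 12, 19, 26; the last is September 26.
At the standard offset (UTC−10:00), 07:15 UTC − 10h = 21:15 Norund Administrative Region standard time (rolling into the previous day, 1 October 2026).
The standard-time date in Norund Administrative Region, 1 October 2026, does not fall between 18 April and 26 September, so daylight saving is not in effect and Norund Administrative Region is at UTC−10:00.
07:15 UTC − 10h = 21:15 Norund Administrative Region (rolling into the previous day, 1 October 2026).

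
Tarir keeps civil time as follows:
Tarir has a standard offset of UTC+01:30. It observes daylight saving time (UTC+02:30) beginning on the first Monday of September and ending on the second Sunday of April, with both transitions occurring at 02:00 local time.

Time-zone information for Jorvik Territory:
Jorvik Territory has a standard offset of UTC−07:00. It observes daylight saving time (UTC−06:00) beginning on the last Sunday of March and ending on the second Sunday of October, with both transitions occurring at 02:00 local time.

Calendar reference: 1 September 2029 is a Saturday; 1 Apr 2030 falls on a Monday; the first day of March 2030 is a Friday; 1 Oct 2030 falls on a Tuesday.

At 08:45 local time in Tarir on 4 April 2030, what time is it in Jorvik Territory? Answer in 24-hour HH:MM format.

00:15

1 September 2029 is a Saturday, so the first Monday is September 3.
1 April 2030 is a Monday, so the first Sunday is April 7 and the second is April 14.
Daylight saving runs 3 September 2029 – 14 April 2030; 4 April 2030 is inside that window, so Tarir is at UTC+02:30.
08:45 Tarir − 2h30m = 06:15 UTC.
1 March 2030 is a Friday, so Sundays fall on 3, 10, 17, 24, 31; the last is March 31.
1 October 2030 is a Tuesday, so the first Sunday is October 6 and the second is October 13.
At the standard offset (UTC−07:00), 06:15 UTC − 7h = 23:15 Jorvik Territory standard time (rolling into the previous day, 3 April 2030).
The standard-time date in Jorvik Territory, 3 April 2030, falls between 31 March and 13 October, so daylight saving is in effect and Jorvik Territory is at UTC−06:00.
06:15 UTC − 6h = 00:15 Jorvik Territory.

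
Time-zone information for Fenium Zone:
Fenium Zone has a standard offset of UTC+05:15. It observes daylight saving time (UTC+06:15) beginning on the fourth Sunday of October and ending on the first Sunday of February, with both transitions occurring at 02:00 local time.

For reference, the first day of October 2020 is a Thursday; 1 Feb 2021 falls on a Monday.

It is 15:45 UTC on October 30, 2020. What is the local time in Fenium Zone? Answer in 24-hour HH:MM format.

22:00

1 October 2020 is a Thursday, so the first Sunday is October 4 and the fourth is October 25.
1 February 2021 is a Monday, so the first Sunday is February 7.
At the standard offset (UTC+05:15), 15:45 UTC + 5h15m = 21:00 Fenium Zone standard time.
The standard-time date in Fenium Zone, October 30, 2020, lies within the daylight-saving period (25 October 2020 – 7 February 2021), so Fenium Zone is on daylight time, UTC+06:15.
15:45 UTC + 6h15m = 22:00 local.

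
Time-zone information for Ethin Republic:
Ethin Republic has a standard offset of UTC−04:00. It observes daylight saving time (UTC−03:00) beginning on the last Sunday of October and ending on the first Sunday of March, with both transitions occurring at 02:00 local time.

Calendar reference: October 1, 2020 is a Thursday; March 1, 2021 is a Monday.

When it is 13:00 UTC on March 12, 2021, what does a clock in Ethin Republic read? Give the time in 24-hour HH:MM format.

1 October 2020 is a Thursday, so Sundays fall on 4, 11, 18, 25; the last is October 25.
1 March 2021 is a Monday, so the first Sunday is March 7.
At the standard offset (UTC−04:00), 13:00 UTC − 4h = 09:00 Ethin Republic standard time.
Daylight saving runs 25 October 2020 – 7 March 2021; the standard-time date in Ethin Republic, March 12, 2021, is outside that window, so Ethin Republic is on standard time at UTC−04:00.
13:00 UTC − 4h = 09:00 local.

09:00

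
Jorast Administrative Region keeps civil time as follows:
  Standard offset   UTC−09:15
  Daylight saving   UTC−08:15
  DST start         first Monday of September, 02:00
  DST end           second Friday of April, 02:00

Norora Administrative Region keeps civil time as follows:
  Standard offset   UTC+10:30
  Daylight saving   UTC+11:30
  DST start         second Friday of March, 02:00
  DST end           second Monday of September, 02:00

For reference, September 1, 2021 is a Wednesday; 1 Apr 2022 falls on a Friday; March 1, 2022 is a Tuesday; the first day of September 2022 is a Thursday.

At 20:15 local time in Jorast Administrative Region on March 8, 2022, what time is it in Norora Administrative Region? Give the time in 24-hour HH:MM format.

15:00

1 September 2021 is a Wednesday, so the first Monday is September 6.
1 April 2022 is a Friday, so the first Friday is April 1 and the second is April 8.
Daylight saving runs 6 September 2021 – 8 April 2022; March 8, 2022 is inside that window, so Jorast Administrative Region is at UTC−08:15.
20:15 Jorast Administrative Region + 8h15m = 04:30 UTC (rolling into the next day, 9 March 2022).
1 March 2022 is a Tuesday, so the first Friday is March 4 and the second is March 11.
1 September 2022 is a Thursday, so the first Monday is September 5 and the second is September 12.
At the standard offset (UTC+10:30), 04:30 UTC + 10h30m = 15:00 Norora Administrative Region standard time.
The standard-time date in Norora Administrative Region, March 9, 2022, is outside the daylight-saving period (11 March – 12 September), so Norora Administrative Region is on standard time, UTC+10:30.
04:30 UTC + 10h30m = 15:00 Norora Administrative Region.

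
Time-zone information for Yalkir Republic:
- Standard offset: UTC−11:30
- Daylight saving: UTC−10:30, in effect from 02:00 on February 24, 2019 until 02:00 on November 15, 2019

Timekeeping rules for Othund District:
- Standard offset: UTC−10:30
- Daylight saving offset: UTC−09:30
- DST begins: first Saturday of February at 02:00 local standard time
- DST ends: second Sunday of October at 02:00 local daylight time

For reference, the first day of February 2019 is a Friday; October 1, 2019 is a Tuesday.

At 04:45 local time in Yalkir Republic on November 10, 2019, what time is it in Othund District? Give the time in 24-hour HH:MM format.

04:45

Daylight saving runs 24 February – 15 November; November 10, 2019 is inside that window, so Yalkir Republic is at UTC−10:30.
04:45 Yalkir Republic + 10h30m = 15:15 UTC.
1 February 2019 is a Friday, so the first Saturday is February 2.
1 October 2019 is a Tuesday, so the first Sunday is October 6 and the second is October 13.
At the standard offset (UTC−10:30), 15:15 UTC − 10h30m = 04:45 Othund District standard time.
The standard-time date in Othund District, November 10, 2019, is outside the daylight-saving period (2 February – 13 October), so Othund District is on standard time, UTC−10:30.
15:15 UTC − 10h30m = 04:45 Othund District.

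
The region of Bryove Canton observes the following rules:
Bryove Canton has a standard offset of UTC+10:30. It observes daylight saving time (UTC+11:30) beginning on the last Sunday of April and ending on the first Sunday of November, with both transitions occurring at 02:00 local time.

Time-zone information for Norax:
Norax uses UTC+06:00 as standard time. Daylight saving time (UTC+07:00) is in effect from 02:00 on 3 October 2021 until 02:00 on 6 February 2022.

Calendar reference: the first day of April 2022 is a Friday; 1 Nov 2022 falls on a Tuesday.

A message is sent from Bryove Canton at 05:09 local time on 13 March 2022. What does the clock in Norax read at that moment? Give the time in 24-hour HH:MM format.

00:39

1 April 2022 is a Friday, so Sundays fall on 3, 10, 17, 24; the last is April 24.
1 November 2022 is a Tuesday, so the first Sunday is November 6.
13 March 2022 is outside the daylight-saving period (24 April – 6 November), so Bryove Canton is on standard time, UTC+10:30.
05:09 Bryove Canton − 10h30m = 18:39 UTC (rolling into the previous day, 12 March 2022).
At the standard offset (UTC+06:00), 18:39 UTC + 6h = 00:39 Norax standard time (rolling into the next day, 13 March 2022).
The standard-time date in Norax, 13 March 2022, is outside the daylight-saving period (3 October 2021 – 6 February 2022), so Norax is on standard time, UTC+06:00.
18:39 UTC + 6h = 00:39 Norax (rolling into the next day, 13 March 2022).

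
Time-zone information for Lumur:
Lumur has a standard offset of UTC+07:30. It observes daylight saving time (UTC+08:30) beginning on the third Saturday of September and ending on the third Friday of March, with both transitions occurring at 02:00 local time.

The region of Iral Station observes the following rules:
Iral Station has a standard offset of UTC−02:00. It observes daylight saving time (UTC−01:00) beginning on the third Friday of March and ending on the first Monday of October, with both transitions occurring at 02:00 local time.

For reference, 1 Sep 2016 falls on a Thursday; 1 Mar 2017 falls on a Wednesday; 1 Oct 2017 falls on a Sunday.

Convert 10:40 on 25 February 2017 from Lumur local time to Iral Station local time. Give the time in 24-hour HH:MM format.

1 September 2016 is a Thursday, so the first Saturday is September 3 and the third is September 17.
1 March 2017 is a Wednesday, so the first Friday is March 3 and the third is March 17.
Daylight saving runs 17 September 2016 – 17 March 2017; 25 February 2017 is inside that window, so Lumur is at UTC+08:30.
10:40 Lumur − 8h30m = 02:10 UTC.
1 March 2017 is a Wednesday, so the first Friday is March 3 and the third is March 17.
1 October 2017 is a Sunday, so the first Monday is October 2.
At the standard offset (UTC−02:00), 02:10 UTC − 2h = 00:10 Iral Station standard time.
The standard-time date in Iral Station, 25 February 2017, is outside the daylight-saving period (17 March – 2 October), so Iral Station is on standard time, UTC−02:00.
02:10 UTC − 2h = 00:10 Iral Station.

00:10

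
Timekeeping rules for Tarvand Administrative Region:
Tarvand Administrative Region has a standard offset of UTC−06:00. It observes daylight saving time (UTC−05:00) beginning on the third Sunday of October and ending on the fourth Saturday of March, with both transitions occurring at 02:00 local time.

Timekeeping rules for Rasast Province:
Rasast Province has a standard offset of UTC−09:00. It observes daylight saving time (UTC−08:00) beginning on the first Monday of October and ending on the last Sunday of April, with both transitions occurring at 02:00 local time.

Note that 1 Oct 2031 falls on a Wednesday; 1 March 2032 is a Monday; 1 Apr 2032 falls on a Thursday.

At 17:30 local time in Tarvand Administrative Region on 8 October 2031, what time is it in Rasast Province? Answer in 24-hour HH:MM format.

15:30

1 October 2031 is a Wednesday, so the first Sunday is October 5 and the third is October 19.
1 March 2032 is a Monday, so the first Saturday is March 6 and the fourth is March 27.
8 October 2031 is outside the daylight-saving period (19 October 2031 – 27 March 2032), so Tarvand Administrative Region is on standard time, UTC−06:00.
17:30 Tarvand Administrative Region + 6h = 23:30 UTC.
1 October 2031 is a Wednesday, so the first Monday is October 6.
1 April 2032 is a Thursday, so Sundays fall on 4, 11, 18, 25; the last is April 25.
At the standard offset (UTC−09:00), 23:30 UTC − 9h = 14:30 Rasast Province standard time.
The standard-time date in Rasast Province, 8 October 2031, lies within the daylight-saving period (6 October 2031 – 25 April 2032), so Rasast Province is on daylight time, UTC−08:00.
23:30 UTC − 8h = 15:30 Rasast Province.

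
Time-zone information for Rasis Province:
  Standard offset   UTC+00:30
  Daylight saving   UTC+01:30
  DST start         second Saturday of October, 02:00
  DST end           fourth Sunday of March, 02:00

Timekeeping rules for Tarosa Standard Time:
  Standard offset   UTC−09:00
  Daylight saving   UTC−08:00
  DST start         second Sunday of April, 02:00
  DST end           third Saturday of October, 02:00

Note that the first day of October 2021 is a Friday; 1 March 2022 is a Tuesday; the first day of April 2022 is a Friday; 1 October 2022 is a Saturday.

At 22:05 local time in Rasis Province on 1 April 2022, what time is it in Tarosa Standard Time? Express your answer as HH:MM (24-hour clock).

1 October 2021 is a Friday, so the first Saturday is October 2 and the second is October 9.
1 March 2022 is a Tuesday, so the first Sunday is March 6 and the fourth is March 27.
Daylight saving runs 9 October 2021 – 27 March 2022; 1 April 2022 is outside that window, so Rasis Province is on standard time at UTC+00:30.
22:05 Rasis Province − 0h30m = 21:35 UTC.
1 April 2022 is a Friday, so the first Sunday is April 3 and the second is April 10.
1 October 2022 is a Saturday, so the first Saturday is October 1 and the third is October 15.
At the standard offset (UTC−09:00), 21:35 UTC − 9h = 12:35 Tarosa Standard Time standard time.
Daylight saving runs 10 April – 15 October; the standard-time date in Tarosa Standard Time, 1 April 2022, is outside that window, so Tarosa Standard Time is on standard time at UTC−09:00.
21:35 UTC − 9h = 12:35 Tarosa Standard Time.

12:35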